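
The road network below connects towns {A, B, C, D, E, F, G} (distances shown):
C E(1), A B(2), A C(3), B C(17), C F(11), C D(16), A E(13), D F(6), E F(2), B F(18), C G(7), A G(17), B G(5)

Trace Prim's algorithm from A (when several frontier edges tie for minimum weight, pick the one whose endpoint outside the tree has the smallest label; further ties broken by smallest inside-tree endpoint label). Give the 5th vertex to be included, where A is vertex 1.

F

Grow the tree from A using Prim:
Step 1: cheapest edge leaving the tree is A B (2); add B.
Step 2: cheapest edge leaving the tree is A C (3); add C.
Step 3: cheapest edge leaving the tree is C E (1); add E.
Step 4: cheapest edge leaving the tree is E F (2); add F.
Step 5: cheapest edge leaving the tree is B G (5); add G.
Step 6: cheapest edge leaving the tree is D F (6); add D.
Vertex order: A, B, C, E, F, G, D. The 5th vertex is F.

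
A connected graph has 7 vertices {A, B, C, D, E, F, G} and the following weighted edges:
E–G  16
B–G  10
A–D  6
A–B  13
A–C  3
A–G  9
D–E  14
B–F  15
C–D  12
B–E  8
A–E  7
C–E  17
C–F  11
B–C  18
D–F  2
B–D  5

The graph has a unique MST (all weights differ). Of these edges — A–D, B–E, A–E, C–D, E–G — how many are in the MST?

2

Sort edges by weight, then run Kruskal:
D–F (2): add. Components now {A} {B} {C} {D,F} {E} {G}
A–C (3): add. Components now {A,C} {B} {D,F} {E} {G}
B–D (5): add. Components now {A,C} {B,D,F} {E} {G}
A–D (6): add. Components now {A,B,C,D,F} {E} {G}
A–E (7): add. Components now {A,B,C,D,E,F} {G}
B–E (8): skip — B and E already connected.
A–G (9): add. Components now {A,B,C,D,E,F,G}
MST edge set: {D–F, A–C, B–D, A–D, A–E, A–G}.
Of the listed edges, {A–D, A–E} are in the MST → 2.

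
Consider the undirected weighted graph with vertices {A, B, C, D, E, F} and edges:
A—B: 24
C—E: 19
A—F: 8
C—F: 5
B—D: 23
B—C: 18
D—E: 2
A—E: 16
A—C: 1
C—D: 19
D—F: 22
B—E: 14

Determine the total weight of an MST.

Kruskal's algorithm — process edges by increasing weight (ties by edge label):
A—C (1): add — endpoints in different components.
D—E (2): add — endpoints in different components.
C—F (5): add — endpoints in different components.
A—F (8): skip — A and F already connected.
B—E (14): add — endpoints in different components.
A—E (16): add — endpoints in different components.
MST edges: A—C, D—E, C—F, B—E, A—E; total weight 1+2+5+14+16 = 38.

38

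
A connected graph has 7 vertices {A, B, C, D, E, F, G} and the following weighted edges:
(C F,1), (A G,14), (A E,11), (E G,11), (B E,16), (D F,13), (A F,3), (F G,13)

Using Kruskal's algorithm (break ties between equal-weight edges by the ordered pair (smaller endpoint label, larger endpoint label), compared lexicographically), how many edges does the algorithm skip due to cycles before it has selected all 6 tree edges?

2

Kruskal: consider edges lightest-first.
C F (1): add — endpoints in different components.
A F (3): add — endpoints in different components.
A E (11): add — endpoints in different components.
E G (11): add — endpoints in different components.
D F (13): add — endpoints in different components.
F G (13): skip — F and G already connected.
A G (14): skip — A and G already connected.
B E (16): add — endpoints in different components.
Edges rejected before the tree was complete: 2.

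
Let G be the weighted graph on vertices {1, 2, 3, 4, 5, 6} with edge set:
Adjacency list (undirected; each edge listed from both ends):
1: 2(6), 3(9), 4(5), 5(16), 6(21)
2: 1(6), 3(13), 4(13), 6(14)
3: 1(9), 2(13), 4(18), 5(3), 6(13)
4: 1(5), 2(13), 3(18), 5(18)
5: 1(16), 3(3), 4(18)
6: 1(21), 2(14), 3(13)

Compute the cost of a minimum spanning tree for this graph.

36

Kruskal's algorithm — process edges by increasing weight (ties by edge label):
3—5 (3): add. Components now {1} {2} {3,5} {4} {6}
1—4 (5): add. Components now {1,4} {2} {3,5} {6}
1—2 (6): add. Components now {1,2,4} {3,5} {6}
1—3 (9): add. Components now {1,2,3,4,5} {6}
2—3 (13): skip — 2 and 3 already connected.
2—4 (13): skip — 2 and 4 already connected.
3—6 (13): add. Components now {1,2,3,4,5,6}
MST edges: 3—5, 1—4, 1—2, 1—3, 3—6; total weight 3+5+6+9+13 = 36.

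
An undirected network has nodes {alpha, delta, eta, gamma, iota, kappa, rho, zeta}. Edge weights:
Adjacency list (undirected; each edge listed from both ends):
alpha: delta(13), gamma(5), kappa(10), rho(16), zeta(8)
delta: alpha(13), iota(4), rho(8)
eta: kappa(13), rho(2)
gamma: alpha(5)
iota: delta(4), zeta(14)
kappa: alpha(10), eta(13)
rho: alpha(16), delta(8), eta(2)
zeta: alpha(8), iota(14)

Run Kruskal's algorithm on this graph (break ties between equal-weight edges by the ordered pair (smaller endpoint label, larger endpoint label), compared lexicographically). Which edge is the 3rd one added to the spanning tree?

Kruskal: consider edges lightest-first.
eta-rho (2): add — endpoints in different components.
delta-iota (4): add — endpoints in different components.
alpha-gamma (5): add — endpoints in different components.
alpha-zeta (8): add — endpoints in different components.
delta-rho (8): add — endpoints in different components.
alpha-kappa (10): add — endpoints in different components.
alpha-delta (13): add — endpoints in different components.
The 3rd edge added is alpha-gamma.

alpha-gamma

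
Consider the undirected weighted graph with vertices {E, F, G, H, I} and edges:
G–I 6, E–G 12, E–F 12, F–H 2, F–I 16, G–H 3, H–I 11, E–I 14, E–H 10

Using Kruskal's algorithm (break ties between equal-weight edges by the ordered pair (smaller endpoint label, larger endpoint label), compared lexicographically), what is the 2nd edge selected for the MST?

Sort edges by weight, then run Kruskal:
F–H (2): add. Components now {E} {F,H} {G} {I}
G–H (3): add. Components now {E} {F,G,H} {I}
G–I (6): add. Components now {E} {F,G,H,I}
E–H (10): add. Components now {E,F,G,H,I}
The 2nd edge added is G–H.

G-H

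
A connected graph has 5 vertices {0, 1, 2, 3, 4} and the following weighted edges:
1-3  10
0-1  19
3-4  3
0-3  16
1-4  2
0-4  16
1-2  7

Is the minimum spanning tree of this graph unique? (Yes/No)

Sort edges by weight, then run Kruskal:
1-4 (2): add — endpoints in different components.
3-4 (3): add — endpoints in different components.
1-2 (7): add — endpoints in different components.
1-3 (10): skip — 1 and 3 already connected.
0-3 (16): add — endpoints in different components.
Non-tree edge 0-4 has weight 16, equal to the heaviest edge on its tree cycle — swapping gives another MST of the same weight. Not unique.

No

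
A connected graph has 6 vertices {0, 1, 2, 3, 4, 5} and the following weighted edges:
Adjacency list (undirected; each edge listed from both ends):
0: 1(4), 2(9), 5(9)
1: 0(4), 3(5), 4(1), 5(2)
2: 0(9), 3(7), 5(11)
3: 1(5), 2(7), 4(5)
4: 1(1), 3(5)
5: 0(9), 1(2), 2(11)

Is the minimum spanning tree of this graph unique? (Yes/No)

Kruskal's algorithm — process edges by increasing weight (ties by edge label):
1-4 (1): add — endpoints in different components.
1-5 (2): add — endpoints in different components.
0-1 (4): add — endpoints in different components.
1-3 (5): add — endpoints in different components.
3-4 (5): skip — 3 and 4 already connected.
2-3 (7): add — endpoints in different components.
Non-tree edge 3-4 has weight 5, equal to the heaviest edge on its tree cycle — swapping gives another MST of the same weight. Not unique.

No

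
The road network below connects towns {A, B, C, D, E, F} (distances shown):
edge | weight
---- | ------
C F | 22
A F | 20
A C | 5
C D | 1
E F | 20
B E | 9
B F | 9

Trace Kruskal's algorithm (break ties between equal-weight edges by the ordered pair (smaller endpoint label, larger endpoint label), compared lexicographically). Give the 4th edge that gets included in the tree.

Kruskal's algorithm — process edges by increasing weight (ties by edge label):
C D (1): add. Components now {A} {B} {C,D} {E} {F}
A C (5): add. Components now {A,C,D} {B} {E} {F}
B E (9): add. Components now {A,C,D} {B,E} {F}
B F (9): add. Components now {A,C,D} {B,E,F}
A F (20): add. Components now {A,B,C,D,E,F}
The 4th edge added is B F.

B-F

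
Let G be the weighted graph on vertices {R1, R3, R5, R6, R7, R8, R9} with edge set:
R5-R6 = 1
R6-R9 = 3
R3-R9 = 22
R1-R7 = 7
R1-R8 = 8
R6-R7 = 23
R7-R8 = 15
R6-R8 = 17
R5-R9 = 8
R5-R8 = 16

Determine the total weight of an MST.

Kruskal: consider edges lightest-first.
R5-R6 (1): add — endpoints in different components.
R6-R9 (3): add — endpoints in different components.
R1-R7 (7): add — endpoints in different components.
R1-R8 (8): add — endpoints in different components.
R5-R9 (8): skip — R5 and R9 already connected.
R7-R8 (15): skip — R7 and R8 already connected.
R5-R8 (16): add — endpoints in different components.
R6-R8 (17): skip — R8 and R6 already connected.
R3-R9 (22): add — endpoints in different components.
MST edges: R5-R6, R6-R9, R1-R7, R1-R8, R5-R8, R3-R9; total weight 1+3+7+8+16+22 = 57.

57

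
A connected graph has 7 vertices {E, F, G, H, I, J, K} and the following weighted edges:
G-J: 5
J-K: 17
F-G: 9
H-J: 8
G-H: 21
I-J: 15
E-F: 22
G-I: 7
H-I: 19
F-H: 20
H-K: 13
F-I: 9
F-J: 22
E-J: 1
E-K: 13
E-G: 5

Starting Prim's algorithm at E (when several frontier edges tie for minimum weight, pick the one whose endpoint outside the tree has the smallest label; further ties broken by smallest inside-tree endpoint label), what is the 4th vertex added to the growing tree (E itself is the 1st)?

Prim, starting at E.
Step 1: cheapest edge leaving the tree is E-J (1); add J.
Step 2: cheapest edge leaving the tree is E-G (5); add G.
Step 3: cheapest edge leaving the tree is G-I (7); add I.
Step 4: cheapest edge leaving the tree is H-J (8); add H.
Step 5: cheapest edge leaving the tree is F-G (9); add F.
Step 6: cheapest edge leaving the tree is E-K (13); add K.
Vertex order: E, J, G, I, H, F, K. The 4th vertex is I.

I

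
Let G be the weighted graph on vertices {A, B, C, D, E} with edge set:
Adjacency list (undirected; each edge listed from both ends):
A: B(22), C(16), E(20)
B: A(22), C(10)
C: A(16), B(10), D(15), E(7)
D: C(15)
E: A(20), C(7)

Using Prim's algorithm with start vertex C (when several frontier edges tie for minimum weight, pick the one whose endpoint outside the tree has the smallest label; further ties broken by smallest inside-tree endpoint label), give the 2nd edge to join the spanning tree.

Prim's algorithm from C:
Step 1: frontier [C-E 7, B-C 10, C-D 15, A-C 16] → take C-E (7); add E.
Step 2: frontier [B-C 10, C-D 15, A-C 16, A-E 20] → take B-C (10); add B.
Step 3: frontier [A-B 22, C-D 15, A-C 16, A-E 20] → take C-D (15); add D.
Step 4: frontier [A-B 22, A-C 16, A-E 20] → take A-C (16); add A.
The 2nd edge added is B-C.

B-C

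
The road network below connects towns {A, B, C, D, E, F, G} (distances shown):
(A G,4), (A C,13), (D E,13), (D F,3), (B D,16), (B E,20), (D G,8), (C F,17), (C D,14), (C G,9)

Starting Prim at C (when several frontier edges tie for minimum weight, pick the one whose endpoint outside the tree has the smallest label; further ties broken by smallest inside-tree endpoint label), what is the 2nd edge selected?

Prim, starting at C.
Step 1: cheapest edge leaving the tree is C G (9); add G.
Step 2: cheapest edge leaving the tree is A G (4); add A.
Step 3: cheapest edge leaving the tree is D G (8); add D.
Step 4: cheapest edge leaving the tree is D F (3); add F.
Step 5: cheapest edge leaving the tree is D E (13); add E.
Step 6: cheapest edge leaving the tree is B D (16); add B.
The 2nd edge added is A G.

A-G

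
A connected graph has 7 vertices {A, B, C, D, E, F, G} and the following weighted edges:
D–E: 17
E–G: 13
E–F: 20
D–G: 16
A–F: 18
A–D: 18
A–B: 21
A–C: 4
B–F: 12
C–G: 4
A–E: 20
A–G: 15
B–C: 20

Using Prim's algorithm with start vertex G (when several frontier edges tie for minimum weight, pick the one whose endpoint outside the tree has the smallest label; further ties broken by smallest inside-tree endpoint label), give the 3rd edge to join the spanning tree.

Prim's algorithm from G:
Step 1: frontier [C–G 4, E–G 13, A–G 15, D–G 16] → take C–G (4); add C.
Step 2: frontier [A–C 4, B–C 20, E–G 13, A–G 15, D–G 16] → take A–C (4); add A.
Step 3: frontier [A–D 18, A–F 18, A–E 20, A–B 21, B–C 20, E–G 13, D–G 16] → take E–G (13); add E.
Step 4: frontier [A–D 18, A–F 18, A–B 21, B–C 20, D–E 17, E–F 20, D–G 16] → take D–G (16); add D.
Step 5: frontier [A–F 18, A–B 21, B–C 20, E–F 20] → take A–F (18); add F.
Step 6: frontier [A–B 21, B–C 20, B–F 12] → take B–F (12); add B.
The 3rd edge added is E–G.

E-G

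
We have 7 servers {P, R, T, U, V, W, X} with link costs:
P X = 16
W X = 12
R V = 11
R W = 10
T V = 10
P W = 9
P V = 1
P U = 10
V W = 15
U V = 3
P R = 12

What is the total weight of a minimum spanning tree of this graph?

45

Prim's algorithm from R:
Step 1: frontier [R W 10, R V 11, P R 12] → take R W (10); add W.
Step 2: frontier [R V 11, P R 12, P W 9, W X 12, V W 15] → take P W (9); add P.
Step 3: frontier [P V 1, P U 10, P X 16, R V 11, W X 12, V W 15] → take P V (1); add V.
Step 4: frontier [P U 10, P X 16, U V 3, T V 10, W X 12] → take U V (3); add U.
Step 5: frontier [P X 16, T V 10, W X 12] → take T V (10); add T.
Step 6: frontier [P X 16, W X 12] → take W X (12); add X.
MST edges: R W, P W, P V, U V, T V, W X; total weight 10+9+1+3+10+12 = 45.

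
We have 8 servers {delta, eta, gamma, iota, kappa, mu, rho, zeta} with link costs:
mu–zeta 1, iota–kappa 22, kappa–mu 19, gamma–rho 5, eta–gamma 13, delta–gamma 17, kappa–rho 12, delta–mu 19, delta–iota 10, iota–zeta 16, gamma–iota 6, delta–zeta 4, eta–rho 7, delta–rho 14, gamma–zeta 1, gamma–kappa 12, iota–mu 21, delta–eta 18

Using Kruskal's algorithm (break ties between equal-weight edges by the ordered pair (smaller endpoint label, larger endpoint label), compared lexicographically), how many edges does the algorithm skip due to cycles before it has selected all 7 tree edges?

Kruskal's algorithm — process edges by increasing weight (ties by edge label):
gamma–zeta (1): add — endpoints in different components.
mu–zeta (1): add — endpoints in different components.
delta–zeta (4): add — endpoints in different components.
gamma–rho (5): add — endpoints in different components.
gamma–iota (6): add — endpoints in different components.
eta–rho (7): add — endpoints in different components.
delta–iota (10): skip — delta and iota already connected.
gamma–kappa (12): add — endpoints in different components.
Edges rejected before the tree was complete: 1.

1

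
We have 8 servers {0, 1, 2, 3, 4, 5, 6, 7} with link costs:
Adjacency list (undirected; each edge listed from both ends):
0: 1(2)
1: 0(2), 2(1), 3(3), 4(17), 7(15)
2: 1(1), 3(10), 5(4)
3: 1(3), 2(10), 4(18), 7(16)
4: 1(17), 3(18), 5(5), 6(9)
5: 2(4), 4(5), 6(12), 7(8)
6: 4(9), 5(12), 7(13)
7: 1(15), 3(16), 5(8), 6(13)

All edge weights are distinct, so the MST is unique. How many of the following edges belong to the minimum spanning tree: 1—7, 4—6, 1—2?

2

Kruskal: consider edges lightest-first.
1—2 (1): add — endpoints in different components.
0—1 (2): add — endpoints in different components.
1—3 (3): add — endpoints in different components.
2—5 (4): add — endpoints in different components.
4—5 (5): add — endpoints in different components.
5—7 (8): add — endpoints in different components.
4—6 (9): add — endpoints in different components.
MST edge set: {1—2, 0—1, 1—3, 2—5, 4—5, 5—7, 4—6}.
Of the listed edges, {4—6, 1—2} are in the MST → 2.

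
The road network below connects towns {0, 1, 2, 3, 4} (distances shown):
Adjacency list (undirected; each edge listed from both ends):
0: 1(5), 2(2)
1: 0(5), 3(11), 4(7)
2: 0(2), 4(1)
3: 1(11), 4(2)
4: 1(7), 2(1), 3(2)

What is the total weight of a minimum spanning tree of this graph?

Prim, starting at 3.
Step 1: frontier [3 4 2, 1 3 11] → take 3 4 (2); add 4.
Step 2: frontier [1 3 11, 2 4 1, 1 4 7] → take 2 4 (1); add 2.
Step 3: frontier [0 2 2, 1 3 11, 1 4 7] → take 0 2 (2); add 0.
Step 4: frontier [0 1 5, 1 3 11, 1 4 7] → take 0 1 (5); add 1.
MST edges: 3 4, 2 4, 0 2, 0 1; total weight 2+1+2+5 = 10.

10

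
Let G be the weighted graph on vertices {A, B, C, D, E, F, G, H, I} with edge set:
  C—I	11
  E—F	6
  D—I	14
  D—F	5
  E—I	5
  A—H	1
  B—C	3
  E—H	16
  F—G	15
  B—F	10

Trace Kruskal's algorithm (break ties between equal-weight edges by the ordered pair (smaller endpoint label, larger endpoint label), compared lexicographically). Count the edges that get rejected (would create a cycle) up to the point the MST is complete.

Kruskal: consider edges lightest-first.
A—H (1): add — endpoints in different components.
B—C (3): add — endpoints in different components.
D—F (5): add — endpoints in different components.
E—I (5): add — endpoints in different components.
E—F (6): add — endpoints in different components.
B—F (10): add — endpoints in different components.
C—I (11): skip — C and I already connected.
D—I (14): skip — D and I already connected.
F—G (15): add — endpoints in different components.
E—H (16): add — endpoints in different components.
Edges rejected before the tree was complete: 2.

2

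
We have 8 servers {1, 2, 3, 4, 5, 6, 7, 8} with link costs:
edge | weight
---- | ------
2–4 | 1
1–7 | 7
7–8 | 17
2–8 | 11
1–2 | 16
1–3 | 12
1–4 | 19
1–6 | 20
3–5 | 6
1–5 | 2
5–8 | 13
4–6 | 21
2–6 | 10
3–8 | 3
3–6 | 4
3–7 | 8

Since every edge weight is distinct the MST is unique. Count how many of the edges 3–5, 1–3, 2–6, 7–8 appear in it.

Kruskal's algorithm — process edges by increasing weight (ties by edge label):
2–4 (1): add — endpoints in different components.
1–5 (2): add — endpoints in different components.
3–8 (3): add — endpoints in different components.
3–6 (4): add — endpoints in different components.
3–5 (6): add — endpoints in different components.
1–7 (7): add — endpoints in different components.
3–7 (8): skip — 3 and 7 already connected.
2–6 (10): add — endpoints in different components.
MST edge set: {2–4, 1–5, 3–8, 3–6, 3–5, 1–7, 2–6}.
Of the listed edges, {3–5, 2–6} are in the MST → 2.

2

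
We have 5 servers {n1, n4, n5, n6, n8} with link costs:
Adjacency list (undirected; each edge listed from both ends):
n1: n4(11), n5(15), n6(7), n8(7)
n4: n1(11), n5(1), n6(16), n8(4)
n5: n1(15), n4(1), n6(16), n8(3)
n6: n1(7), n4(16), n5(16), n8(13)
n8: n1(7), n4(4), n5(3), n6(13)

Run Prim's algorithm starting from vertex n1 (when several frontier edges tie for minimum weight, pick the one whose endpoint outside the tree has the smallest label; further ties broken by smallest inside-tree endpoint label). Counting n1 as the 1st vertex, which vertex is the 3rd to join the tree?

Grow the tree from n1 using Prim:
Step 1: frontier [n1 n6 7, n1 n8 7, n1 n4 11, n1 n5 15] → take n1 n6 (7); add n6.
Step 2: frontier [n1 n8 7, n1 n4 11, n1 n5 15, n6 n8 13, n4 n6 16, n5 n6 16] → take n1 n8 (7); add n8.
Step 3: frontier [n1 n4 11, n1 n5 15, n4 n6 16, n5 n6 16, n5 n8 3, n4 n8 4] → take n5 n8 (3); add n5.
Step 4: frontier [n1 n4 11, n4 n5 1, n4 n6 16, n4 n8 4] → take n4 n5 (1); add n4.
Vertex order: n1, n6, n8, n5, n4. The 3rd vertex is n8.

n8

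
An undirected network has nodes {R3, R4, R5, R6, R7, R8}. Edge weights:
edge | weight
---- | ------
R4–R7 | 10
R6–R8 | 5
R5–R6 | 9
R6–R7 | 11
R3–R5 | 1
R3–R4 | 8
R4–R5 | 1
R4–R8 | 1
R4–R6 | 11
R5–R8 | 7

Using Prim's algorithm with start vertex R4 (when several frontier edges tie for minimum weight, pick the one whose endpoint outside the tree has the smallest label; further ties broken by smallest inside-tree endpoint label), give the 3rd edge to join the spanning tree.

Prim, starting at R4.
Step 1: frontier [R4–R5 1, R4–R8 1, R3–R4 8, R4–R7 10, R4–R6 11] → take R4–R5 (1); add R5.
Step 2: frontier [R4–R8 1, R3–R4 8, R4–R7 10, R4–R6 11, R3–R5 1, R5–R8 7, R5–R6 9] → take R3–R5 (1); add R3.
Step 3: frontier [R4–R8 1, R4–R7 10, R4–R6 11, R5–R8 7, R5–R6 9] → take R4–R8 (1); add R8.
Step 4: frontier [R4–R7 10, R4–R6 11, R5–R6 9, R6–R8 5] → take R6–R8 (5); add R6.
Step 5: frontier [R4–R7 10, R6–R7 11] → take R4–R7 (10); add R7.
The 3rd edge added is R4–R8.

R4-R8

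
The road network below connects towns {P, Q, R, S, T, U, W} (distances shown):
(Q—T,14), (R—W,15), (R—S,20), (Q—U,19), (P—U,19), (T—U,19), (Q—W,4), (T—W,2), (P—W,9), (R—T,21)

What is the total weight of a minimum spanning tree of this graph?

Prim's algorithm from P:
Step 1: cheapest edge leaving the tree is P—W (9); add W.
Step 2: cheapest edge leaving the tree is T—W (2); add T.
Step 3: cheapest edge leaving the tree is Q—W (4); add Q.
Step 4: cheapest edge leaving the tree is R—W (15); add R.
Step 5: cheapest edge leaving the tree is P—U (19); add U.
Step 6: cheapest edge leaving the tree is R—S (20); add S.
MST edges: P—W, T—W, Q—W, R—W, P—U, R—S; total weight 9+2+4+15+19+20 = 69.

69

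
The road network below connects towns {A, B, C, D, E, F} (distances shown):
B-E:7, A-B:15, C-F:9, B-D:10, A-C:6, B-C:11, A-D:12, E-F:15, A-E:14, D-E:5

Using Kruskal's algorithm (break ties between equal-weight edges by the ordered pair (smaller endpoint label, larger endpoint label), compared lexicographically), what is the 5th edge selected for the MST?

Kruskal's algorithm — process edges by increasing weight (ties by edge label):
D-E (5): add. Components now {A} {B} {C} {D,E} {F}
A-C (6): add. Components now {A,C} {B} {D,E} {F}
B-E (7): add. Components now {A,C} {B,D,E} {F}
C-F (9): add. Components now {A,C,F} {B,D,E}
B-D (10): skip — B and D already connected.
B-C (11): add. Components now {A,B,C,D,E,F}
The 5th edge added is B-C.

B-C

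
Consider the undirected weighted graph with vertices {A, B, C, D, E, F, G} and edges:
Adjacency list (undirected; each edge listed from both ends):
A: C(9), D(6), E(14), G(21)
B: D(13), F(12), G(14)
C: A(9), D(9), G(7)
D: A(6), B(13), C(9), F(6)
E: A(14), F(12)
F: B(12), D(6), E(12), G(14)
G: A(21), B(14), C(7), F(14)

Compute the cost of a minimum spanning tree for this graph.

52

Sort edges by weight, then run Kruskal:
A D (6): add — endpoints in different components.
D F (6): add — endpoints in different components.
C G (7): add — endpoints in different components.
A C (9): add — endpoints in different components.
C D (9): skip — C and D already connected.
B F (12): add — endpoints in different components.
E F (12): add — endpoints in different components.
MST edges: A D, D F, C G, A C, B F, E F; total weight 6+6+7+9+12+12 = 52.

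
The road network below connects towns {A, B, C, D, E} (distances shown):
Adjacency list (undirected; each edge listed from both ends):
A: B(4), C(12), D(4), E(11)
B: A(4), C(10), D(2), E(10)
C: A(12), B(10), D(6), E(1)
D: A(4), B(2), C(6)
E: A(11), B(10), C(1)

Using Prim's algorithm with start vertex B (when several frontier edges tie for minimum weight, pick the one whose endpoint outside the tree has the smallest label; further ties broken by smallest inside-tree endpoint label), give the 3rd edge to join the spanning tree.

C-D

Grow the tree from B using Prim:
Step 1: cheapest edge leaving the tree is B–D (2); add D.
Step 2: cheapest edge leaving the tree is A–B (4); add A.
Step 3: cheapest edge leaving the tree is C–D (6); add C.
Step 4: cheapest edge leaving the tree is C–E (1); add E.
The 3rd edge added is C–D.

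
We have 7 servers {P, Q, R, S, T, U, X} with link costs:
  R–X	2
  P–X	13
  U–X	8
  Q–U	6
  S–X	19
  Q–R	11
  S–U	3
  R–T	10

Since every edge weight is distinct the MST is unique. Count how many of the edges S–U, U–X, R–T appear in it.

3

Kruskal's algorithm — process edges by increasing weight (ties by edge label):
R–X (2): add — endpoints in different components.
S–U (3): add — endpoints in different components.
Q–U (6): add — endpoints in different components.
U–X (8): add — endpoints in different components.
R–T (10): add — endpoints in different components.
Q–R (11): skip — R and Q already connected.
P–X (13): add — endpoints in different components.
MST edge set: {R–X, S–U, Q–U, U–X, R–T, P–X}.
Of the listed edges, {S–U, U–X, R–T} are in the MST → 3.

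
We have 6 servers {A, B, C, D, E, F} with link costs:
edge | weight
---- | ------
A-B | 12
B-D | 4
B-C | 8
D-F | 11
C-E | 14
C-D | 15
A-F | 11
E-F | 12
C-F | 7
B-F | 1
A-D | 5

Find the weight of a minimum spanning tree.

Grow the tree from E using Prim:
Step 1: cheapest edge leaving the tree is E-F (12); add F.
Step 2: cheapest edge leaving the tree is B-F (1); add B.
Step 3: cheapest edge leaving the tree is B-D (4); add D.
Step 4: cheapest edge leaving the tree is A-D (5); add A.
Step 5: cheapest edge leaving the tree is C-F (7); add C.
MST edges: E-F, B-F, B-D, A-D, C-F; total weight 12+1+4+5+7 = 29.

29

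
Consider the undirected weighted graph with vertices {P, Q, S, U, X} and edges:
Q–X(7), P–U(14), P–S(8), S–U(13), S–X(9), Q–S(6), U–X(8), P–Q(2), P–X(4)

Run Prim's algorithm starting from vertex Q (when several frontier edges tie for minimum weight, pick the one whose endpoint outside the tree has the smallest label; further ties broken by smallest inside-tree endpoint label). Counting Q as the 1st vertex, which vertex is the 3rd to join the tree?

X

Prim, starting at Q.
Step 1: frontier [P–Q 2, Q–S 6, Q–X 7] → take P–Q (2); add P.
Step 2: frontier [P–X 4, P–S 8, P–U 14, Q–S 6, Q–X 7] → take P–X (4); add X.
Step 3: frontier [P–S 8, P–U 14, Q–S 6, U–X 8, S–X 9] → take Q–S (6); add S.
Step 4: frontier [P–U 14, S–U 13, U–X 8] → take U–X (8); add U.
Vertex order: Q, P, X, S, U. The 3rd vertex is X.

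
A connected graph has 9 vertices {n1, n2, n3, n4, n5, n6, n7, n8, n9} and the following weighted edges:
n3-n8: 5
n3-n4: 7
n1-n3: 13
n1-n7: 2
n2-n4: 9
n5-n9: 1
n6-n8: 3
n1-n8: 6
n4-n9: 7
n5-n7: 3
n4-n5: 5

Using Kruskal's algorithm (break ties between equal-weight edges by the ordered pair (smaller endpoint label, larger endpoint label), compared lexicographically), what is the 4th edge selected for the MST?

Kruskal: consider edges lightest-first.
n5-n9 (1): add — endpoints in different components.
n1-n7 (2): add — endpoints in different components.
n5-n7 (3): add — endpoints in different components.
n6-n8 (3): add — endpoints in different components.
n3-n8 (5): add — endpoints in different components.
n4-n5 (5): add — endpoints in different components.
n1-n8 (6): add — endpoints in different components.
n3-n4 (7): skip — n4 and n3 already connected.
n4-n9 (7): skip — n9 and n4 already connected.
n2-n4 (9): add — endpoints in different components.
The 4th edge added is n6-n8.

n6-n8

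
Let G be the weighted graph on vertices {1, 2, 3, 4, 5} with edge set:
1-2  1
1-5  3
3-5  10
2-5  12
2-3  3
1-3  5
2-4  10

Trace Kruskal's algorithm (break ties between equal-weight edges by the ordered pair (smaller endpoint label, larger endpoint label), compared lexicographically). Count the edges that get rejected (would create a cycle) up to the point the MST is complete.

1

Kruskal: consider edges lightest-first.
1-2 (1): add — endpoints in different components.
1-5 (3): add — endpoints in different components.
2-3 (3): add — endpoints in different components.
1-3 (5): skip — 1 and 3 already connected.
2-4 (10): add — endpoints in different components.
Edges rejected before the tree was complete: 1.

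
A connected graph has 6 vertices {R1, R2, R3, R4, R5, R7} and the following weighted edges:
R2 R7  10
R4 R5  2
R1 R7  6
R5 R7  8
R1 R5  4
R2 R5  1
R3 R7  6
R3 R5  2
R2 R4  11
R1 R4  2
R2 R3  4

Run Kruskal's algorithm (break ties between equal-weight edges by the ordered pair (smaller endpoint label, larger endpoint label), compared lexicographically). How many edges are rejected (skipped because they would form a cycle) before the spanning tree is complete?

2

Sort edges by weight, then run Kruskal:
R2 R5 (1): add. Components now {R2,R5} {R4} {R1} {R3} {R7}
R1 R4 (2): add. Components now {R2,R5} {R1,R4} {R3} {R7}
R3 R5 (2): add. Components now {R2,R3,R5} {R1,R4} {R7}
R4 R5 (2): add. Components now {R1,R2,R3,R4,R5} {R7}
R1 R5 (4): skip — R1 and R5 already connected.
R2 R3 (4): skip — R2 and R3 already connected.
R1 R7 (6): add. Components now {R1,R2,R3,R4,R5,R7}
Edges rejected before the tree was complete: 2.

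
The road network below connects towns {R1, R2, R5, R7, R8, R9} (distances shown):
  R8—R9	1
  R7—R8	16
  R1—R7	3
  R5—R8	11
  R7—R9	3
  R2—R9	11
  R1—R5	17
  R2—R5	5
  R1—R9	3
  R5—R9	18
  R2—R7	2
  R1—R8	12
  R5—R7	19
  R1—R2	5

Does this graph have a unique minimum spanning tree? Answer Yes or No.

No

Kruskal's algorithm — process edges by increasing weight (ties by edge label):
R8—R9 (1): add — endpoints in different components.
R2—R7 (2): add — endpoints in different components.
R1—R7 (3): add — endpoints in different components.
R1—R9 (3): add — endpoints in different components.
R7—R9 (3): skip — R7 and R9 already connected.
R1—R2 (5): skip — R1 and R2 already connected.
R2—R5 (5): add — endpoints in different components.
Non-tree edge R7—R9 has weight 3, equal to the heaviest edge on its tree cycle — swapping gives another MST of the same weight. Not unique.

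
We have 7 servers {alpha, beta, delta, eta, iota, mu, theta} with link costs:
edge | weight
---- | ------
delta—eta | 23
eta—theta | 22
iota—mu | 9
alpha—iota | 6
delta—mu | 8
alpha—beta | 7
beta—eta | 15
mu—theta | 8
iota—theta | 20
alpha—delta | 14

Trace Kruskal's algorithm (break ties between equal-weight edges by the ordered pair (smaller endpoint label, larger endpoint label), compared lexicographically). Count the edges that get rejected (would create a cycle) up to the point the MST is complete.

1

Kruskal: consider edges lightest-first.
alpha—iota (6): add. Components now {delta} {beta} {mu} {eta} {theta} {alpha,iota}
alpha—beta (7): add. Components now {delta} {alpha,beta,iota} {mu} {eta} {theta}
delta—mu (8): add. Components now {delta,mu} {alpha,beta,iota} {eta} {theta}
mu—theta (8): add. Components now {delta,mu,theta} {alpha,beta,iota} {eta}
iota—mu (9): add. Components now {alpha,beta,delta,iota,mu,theta} {eta}
alpha—delta (14): skip — delta and alpha already connected.
beta—eta (15): add. Components now {alpha,beta,delta,eta,iota,mu,theta}
Edges rejected before the tree was complete: 1.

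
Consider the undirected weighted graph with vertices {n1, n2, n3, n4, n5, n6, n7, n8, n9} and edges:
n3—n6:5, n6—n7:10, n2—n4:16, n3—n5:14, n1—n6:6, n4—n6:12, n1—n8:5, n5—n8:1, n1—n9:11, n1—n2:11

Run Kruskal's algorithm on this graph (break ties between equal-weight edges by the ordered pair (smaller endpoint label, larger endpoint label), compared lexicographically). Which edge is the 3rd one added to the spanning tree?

n3-n6

Sort edges by weight, then run Kruskal:
n5—n8 (1): add — endpoints in different components.
n1—n8 (5): add — endpoints in different components.
n3—n6 (5): add — endpoints in different components.
n1—n6 (6): add — endpoints in different components.
n6—n7 (10): add — endpoints in different components.
n1—n2 (11): add — endpoints in different components.
n1—n9 (11): add — endpoints in different components.
n4—n6 (12): add — endpoints in different components.
The 3rd edge added is n3—n6.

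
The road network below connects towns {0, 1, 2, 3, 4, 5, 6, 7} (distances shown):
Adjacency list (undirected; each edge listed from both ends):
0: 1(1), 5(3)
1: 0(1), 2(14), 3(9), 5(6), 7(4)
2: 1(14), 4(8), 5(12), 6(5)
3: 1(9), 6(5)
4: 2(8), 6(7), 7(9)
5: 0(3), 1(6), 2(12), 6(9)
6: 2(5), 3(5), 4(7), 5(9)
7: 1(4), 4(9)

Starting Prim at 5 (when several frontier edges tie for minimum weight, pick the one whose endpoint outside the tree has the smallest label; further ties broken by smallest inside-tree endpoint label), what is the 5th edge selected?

Grow the tree from 5 using Prim:
Step 1: cheapest edge leaving the tree is 0-5 (3); add 0.
Step 2: cheapest edge leaving the tree is 0-1 (1); add 1.
Step 3: cheapest edge leaving the tree is 1-7 (4); add 7.
Step 4: cheapest edge leaving the tree is 1-3 (9); add 3.
Step 5: cheapest edge leaving the tree is 3-6 (5); add 6.
Step 6: cheapest edge leaving the tree is 2-6 (5); add 2.
Step 7: cheapest edge leaving the tree is 4-6 (7); add 4.
The 5th edge added is 3-6.

3-6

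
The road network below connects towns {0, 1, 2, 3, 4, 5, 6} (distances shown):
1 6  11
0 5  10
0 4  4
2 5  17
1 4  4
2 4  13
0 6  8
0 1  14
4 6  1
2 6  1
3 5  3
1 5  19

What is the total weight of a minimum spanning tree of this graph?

23

Sort edges by weight, then run Kruskal:
2 6 (1): add. Components now {0} {1} {2,6} {3} {4} {5}
4 6 (1): add. Components now {0} {1} {2,4,6} {3} {5}
3 5 (3): add. Components now {0} {1} {2,4,6} {3,5}
0 4 (4): add. Components now {0,2,4,6} {1} {3,5}
1 4 (4): add. Components now {0,1,2,4,6} {3,5}
0 6 (8): skip — 0 and 6 already connected.
0 5 (10): add. Components now {0,1,2,3,4,5,6}
MST edges: 2 6, 4 6, 3 5, 0 4, 1 4, 0 5; total weight 1+1+3+4+4+10 = 23.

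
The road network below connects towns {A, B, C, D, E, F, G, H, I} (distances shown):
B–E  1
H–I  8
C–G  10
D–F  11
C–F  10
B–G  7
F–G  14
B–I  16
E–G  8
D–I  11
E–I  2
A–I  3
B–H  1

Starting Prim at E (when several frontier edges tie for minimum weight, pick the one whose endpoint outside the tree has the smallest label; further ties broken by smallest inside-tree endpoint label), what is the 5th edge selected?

Grow the tree from E using Prim:
Step 1: frontier [B–E 1, E–I 2, E–G 8] → take B–E (1); add B.
Step 2: frontier [B–H 1, B–G 7, B–I 16, E–I 2, E–G 8] → take B–H (1); add H.
Step 3: frontier [B–G 7, B–I 16, E–I 2, E–G 8, H–I 8] → take E–I (2); add I.
Step 4: frontier [B–G 7, E–G 8, A–I 3, D–I 11] → take A–I (3); add A.
Step 5: frontier [B–G 7, E–G 8, D–I 11] → take B–G (7); add G.
Step 6: frontier [C–G 10, F–G 14, D–I 11] → take C–G (10); add C.
Step 7: frontier [C–F 10, F–G 14, D–I 11] → take C–F (10); add F.
Step 8: frontier [D–F 11, D–I 11] → take D–F (11); add D.
The 5th edge added is B–G.

B-G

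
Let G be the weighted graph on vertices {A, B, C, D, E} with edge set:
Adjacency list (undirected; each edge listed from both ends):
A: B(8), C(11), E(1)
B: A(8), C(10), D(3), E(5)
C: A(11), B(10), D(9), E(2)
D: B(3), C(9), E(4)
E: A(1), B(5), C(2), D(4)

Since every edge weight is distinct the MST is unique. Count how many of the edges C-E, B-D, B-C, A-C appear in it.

2

Kruskal's algorithm — process edges by increasing weight (ties by edge label):
A-E (1): add. Components now {A,E} {B} {C} {D}
C-E (2): add. Components now {A,C,E} {B} {D}
B-D (3): add. Components now {A,C,E} {B,D}
D-E (4): add. Components now {A,B,C,D,E}
MST edge set: {A-E, C-E, B-D, D-E}.
Of the listed edges, {C-E, B-D} are in the MST → 2.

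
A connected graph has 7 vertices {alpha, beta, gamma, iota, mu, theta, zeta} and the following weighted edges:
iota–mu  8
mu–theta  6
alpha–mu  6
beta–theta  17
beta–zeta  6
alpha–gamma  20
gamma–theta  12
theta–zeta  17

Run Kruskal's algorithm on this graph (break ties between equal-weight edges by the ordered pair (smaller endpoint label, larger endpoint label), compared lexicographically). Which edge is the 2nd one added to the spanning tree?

beta-zeta

Sort edges by weight, then run Kruskal:
alpha–mu (6): add. Components now {zeta} {theta} {gamma} {iota} {alpha,mu} {beta}
beta–zeta (6): add. Components now {beta,zeta} {theta} {gamma} {iota} {alpha,mu}
mu–theta (6): add. Components now {beta,zeta} {alpha,mu,theta} {gamma} {iota}
iota–mu (8): add. Components now {beta,zeta} {alpha,iota,mu,theta} {gamma}
gamma–theta (12): add. Components now {beta,zeta} {alpha,gamma,iota,mu,theta}
beta–theta (17): add. Components now {alpha,beta,gamma,iota,mu,theta,zeta}
The 2nd edge added is beta–zeta.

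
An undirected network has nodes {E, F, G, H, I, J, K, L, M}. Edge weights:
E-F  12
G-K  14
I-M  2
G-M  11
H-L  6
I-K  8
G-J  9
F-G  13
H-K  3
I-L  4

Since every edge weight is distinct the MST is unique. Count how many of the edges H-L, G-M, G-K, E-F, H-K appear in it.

Kruskal: consider edges lightest-first.
I-M (2): add — endpoints in different components.
H-K (3): add — endpoints in different components.
I-L (4): add — endpoints in different components.
H-L (6): add — endpoints in different components.
I-K (8): skip — I and K already connected.
G-J (9): add — endpoints in different components.
G-M (11): add — endpoints in different components.
E-F (12): add — endpoints in different components.
F-G (13): add — endpoints in different components.
MST edge set: {I-M, H-K, I-L, H-L, G-J, G-M, E-F, F-G}.
Of the listed edges, {H-L, G-M, E-F, H-K} are in the MST → 4.

4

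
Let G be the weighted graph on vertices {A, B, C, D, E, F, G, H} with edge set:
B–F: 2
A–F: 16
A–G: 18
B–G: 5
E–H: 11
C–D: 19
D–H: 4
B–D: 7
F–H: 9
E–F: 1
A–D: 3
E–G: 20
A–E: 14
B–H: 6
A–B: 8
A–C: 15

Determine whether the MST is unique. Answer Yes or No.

Yes

Kruskal: consider edges lightest-first.
E–F (1): add — endpoints in different components.
B–F (2): add — endpoints in different components.
A–D (3): add — endpoints in different components.
D–H (4): add — endpoints in different components.
B–G (5): add — endpoints in different components.
B–H (6): add — endpoints in different components.
B–D (7): skip — B and D already connected.
A–B (8): skip — A and B already connected.
F–H (9): skip — F and H already connected.
E–H (11): skip — E and H already connected.
A–E (14): skip — A and E already connected.
A–C (15): add — endpoints in different components.
Every non-tree edge has weight strictly greater than the heaviest edge on the tree path between its endpoints, so the MST is unique.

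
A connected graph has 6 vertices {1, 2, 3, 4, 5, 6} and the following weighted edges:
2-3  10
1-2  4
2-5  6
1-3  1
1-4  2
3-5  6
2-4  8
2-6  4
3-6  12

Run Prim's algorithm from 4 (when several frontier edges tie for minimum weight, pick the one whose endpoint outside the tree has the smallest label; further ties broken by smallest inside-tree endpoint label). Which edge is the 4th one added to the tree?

Prim, starting at 4.
Step 1: frontier [1-4 2, 2-4 8] → take 1-4 (2); add 1.
Step 2: frontier [1-3 1, 1-2 4, 2-4 8] → take 1-3 (1); add 3.
Step 3: frontier [1-2 4, 3-5 6, 2-3 10, 3-6 12, 2-4 8] → take 1-2 (4); add 2.
Step 4: frontier [2-6 4, 2-5 6, 3-5 6, 3-6 12] → take 2-6 (4); add 6.
Step 5: frontier [2-5 6, 3-5 6] → take 2-5 (6); add 5.
The 4th edge added is 2-6.

2-6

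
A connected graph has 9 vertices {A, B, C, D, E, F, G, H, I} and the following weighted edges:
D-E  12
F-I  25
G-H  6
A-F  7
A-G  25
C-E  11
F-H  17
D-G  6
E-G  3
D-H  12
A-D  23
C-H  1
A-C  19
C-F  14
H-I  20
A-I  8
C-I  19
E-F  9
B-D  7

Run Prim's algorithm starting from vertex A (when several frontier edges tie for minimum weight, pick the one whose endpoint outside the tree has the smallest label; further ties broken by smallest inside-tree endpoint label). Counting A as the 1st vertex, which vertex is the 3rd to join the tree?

I

Prim's algorithm from A:
Step 1: cheapest edge leaving the tree is A-F (7); add F.
Step 2: cheapest edge leaving the tree is A-I (8); add I.
Step 3: cheapest edge leaving the tree is E-F (9); add E.
Step 4: cheapest edge leaving the tree is E-G (3); add G.
Step 5: cheapest edge leaving the tree is D-G (6); add D.
Step 6: cheapest edge leaving the tree is G-H (6); add H.
Step 7: cheapest edge leaving the tree is C-H (1); add C.
Step 8: cheapest edge leaving the tree is B-D (7); add B.
Vertex order: A, F, I, E, G, D, H, C, B. The 3rd vertex is I.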